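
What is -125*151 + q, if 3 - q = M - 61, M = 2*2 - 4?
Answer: -18811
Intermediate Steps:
M = 0 (M = 4 - 4 = 0)
q = 64 (q = 3 - (0 - 61) = 3 - 1*(-61) = 3 + 61 = 64)
-125*151 + q = -125*151 + 64 = -18875 + 64 = -18811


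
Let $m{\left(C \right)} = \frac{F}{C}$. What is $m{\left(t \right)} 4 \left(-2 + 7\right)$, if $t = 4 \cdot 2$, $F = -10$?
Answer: $-25$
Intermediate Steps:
$t = 8$
$m{\left(C \right)} = - \frac{10}{C}$
$m{\left(t \right)} 4 \left(-2 + 7\right) = - \frac{10}{8} \cdot 4 \left(-2 + 7\right) = \left(-10\right) \frac{1}{8} \cdot 4 \cdot 5 = \left(- \frac{5}{4}\right) 20 = -25$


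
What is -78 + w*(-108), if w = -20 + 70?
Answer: -5478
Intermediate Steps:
w = 50
-78 + w*(-108) = -78 + 50*(-108) = -78 - 5400 = -5478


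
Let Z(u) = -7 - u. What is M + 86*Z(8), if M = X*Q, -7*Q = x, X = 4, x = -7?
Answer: -1286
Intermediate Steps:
Q = 1 (Q = -1/7*(-7) = 1)
M = 4 (M = 4*1 = 4)
M + 86*Z(8) = 4 + 86*(-7 - 1*8) = 4 + 86*(-7 - 8) = 4 + 86*(-15) = 4 - 1290 = -1286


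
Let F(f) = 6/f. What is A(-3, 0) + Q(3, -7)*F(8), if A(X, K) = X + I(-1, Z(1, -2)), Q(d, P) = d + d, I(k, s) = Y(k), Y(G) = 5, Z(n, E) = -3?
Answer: 13/2 ≈ 6.5000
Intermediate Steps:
I(k, s) = 5
Q(d, P) = 2*d
A(X, K) = 5 + X (A(X, K) = X + 5 = 5 + X)
A(-3, 0) + Q(3, -7)*F(8) = (5 - 3) + (2*3)*(6/8) = 2 + 6*(6*(1/8)) = 2 + 6*(3/4) = 2 + 9/2 = 13/2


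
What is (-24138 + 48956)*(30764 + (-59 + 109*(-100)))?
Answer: 491520490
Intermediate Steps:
(-24138 + 48956)*(30764 + (-59 + 109*(-100))) = 24818*(30764 + (-59 - 10900)) = 24818*(30764 - 10959) = 24818*19805 = 491520490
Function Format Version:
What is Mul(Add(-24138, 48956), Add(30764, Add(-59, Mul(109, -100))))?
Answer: 491520490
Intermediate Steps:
Mul(Add(-24138, 48956), Add(30764, Add(-59, Mul(109, -100)))) = Mul(24818, Add(30764, Add(-59, -10900))) = Mul(24818, Add(30764, -10959)) = Mul(24818, 19805) = 491520490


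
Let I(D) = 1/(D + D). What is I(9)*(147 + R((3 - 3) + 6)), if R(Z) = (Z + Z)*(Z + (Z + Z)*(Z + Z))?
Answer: 649/6 ≈ 108.17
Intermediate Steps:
I(D) = 1/(2*D)
R(Z) = 2*Z*(Z + 4*Z²) (R(Z) = (2*Z)*(Z + (2*Z)*(2*Z)) = (2*Z)*(Z + 4*Z²) = 2*Z*(Z + 4*Z²))
I(9)*(147 + R((3 - 3) + 6)) = ((½)/9)*(147 + ((3 - 3) + 6)²*(2 + 8*((3 - 3) + 6))) = ((½)*(⅑))*(147 + (0 + 6)²*(2 + 8*(0 + 6))) = (147 + 6²*(2 + 8*6))/18 = (147 + 36*(2 + 48))/18 = (147 + 36*50)/18 = (147 + 1800)/18 = (1/18)*1947 = 649/6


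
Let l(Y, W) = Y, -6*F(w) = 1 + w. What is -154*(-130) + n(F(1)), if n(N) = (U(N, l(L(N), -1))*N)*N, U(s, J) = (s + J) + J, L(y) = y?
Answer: 180179/9 ≈ 20020.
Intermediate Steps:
F(w) = -1/6 - w/6 (F(w) = -(1 + w)/6 = -1/6 - w/6)
U(s, J) = s + 2*J (U(s, J) = (J + s) + J = s + 2*J)
n(N) = 3*N**3 (n(N) = ((N + 2*N)*N)*N = ((3*N)*N)*N = (3*N**2)*N = 3*N**3)
-154*(-130) + n(F(1)) = -154*(-130) + 3*(-1/6 - 1/6*1)**3 = 20020 + 3*(-1/6 - 1/6)**3 = 20020 + 3*(-1/3)**3 = 20020 + 3*(-1/27) = 20020 - 1/9 = 180179/9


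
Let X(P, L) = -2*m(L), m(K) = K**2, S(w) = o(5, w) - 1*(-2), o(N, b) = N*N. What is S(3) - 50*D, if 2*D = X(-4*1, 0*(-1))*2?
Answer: 27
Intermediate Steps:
o(N, b) = N**2
S(w) = 27 (S(w) = 5**2 - 1*(-2) = 25 + 2 = 27)
X(P, L) = -2*L**2
D = 0 (D = (-2*(0*(-1))**2*2)/2 = (-2*0**2*2)/2 = (-2*0*2)/2 = (0*2)/2 = (1/2)*0 = 0)
S(3) - 50*D = 27 - 50*0 = 27 + 0 = 27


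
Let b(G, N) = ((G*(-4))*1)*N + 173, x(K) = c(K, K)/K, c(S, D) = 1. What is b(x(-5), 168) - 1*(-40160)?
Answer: 202337/5 ≈ 40467.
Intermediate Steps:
x(K) = 1/K
b(G, N) = 173 - 4*G*N (b(G, N) = (-4*G*1)*N + 173 = (-4*G)*N + 173 = -4*G*N + 173 = 173 - 4*G*N)
b(x(-5), 168) - 1*(-40160) = (173 - 4*168/(-5)) - 1*(-40160) = (173 - 4*(-⅕)*168) + 40160 = (173 + 672/5) + 40160 = 1537/5 + 40160 = 202337/5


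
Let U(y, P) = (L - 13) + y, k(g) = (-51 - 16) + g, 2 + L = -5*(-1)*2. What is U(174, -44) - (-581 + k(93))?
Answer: 724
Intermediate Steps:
L = 8 (L = -2 - 5*(-1)*2 = -2 + 5*2 = -2 + 10 = 8)
k(g) = -67 + g
U(y, P) = -5 + y (U(y, P) = (8 - 13) + y = -5 + y)
U(174, -44) - (-581 + k(93)) = (-5 + 174) - (-581 + (-67 + 93)) = 169 - (-581 + 26) = 169 - 1*(-555) = 169 + 555 = 724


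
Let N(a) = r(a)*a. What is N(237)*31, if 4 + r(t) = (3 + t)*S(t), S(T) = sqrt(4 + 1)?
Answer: -29388 + 1763280*sqrt(5) ≈ 3.9134e+6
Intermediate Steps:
S(T) = sqrt(5)
r(t) = -4 + sqrt(5)*(3 + t) (r(t) = -4 + (3 + t)*sqrt(5) = -4 + sqrt(5)*(3 + t))
N(a) = a*(-4 + 3*sqrt(5) + a*sqrt(5)) (N(a) = (-4 + 3*sqrt(5) + a*sqrt(5))*a = a*(-4 + 3*sqrt(5) + a*sqrt(5)))
N(237)*31 = (237*(-4 + 3*sqrt(5) + 237*sqrt(5)))*31 = (237*(-4 + 240*sqrt(5)))*31 = (-948 + 56880*sqrt(5))*31 = -29388 + 1763280*sqrt(5)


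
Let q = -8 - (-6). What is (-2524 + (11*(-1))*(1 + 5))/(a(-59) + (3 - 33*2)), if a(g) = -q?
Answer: 2590/61 ≈ 42.459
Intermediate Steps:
q = -2 (q = -8 - 1*(-6) = -8 + 6 = -2)
a(g) = 2 (a(g) = -1*(-2) = 2)
(-2524 + (11*(-1))*(1 + 5))/(a(-59) + (3 - 33*2)) = (-2524 + (11*(-1))*(1 + 5))/(2 + (3 - 33*2)) = (-2524 - 11*6)/(2 + (3 - 66)) = (-2524 - 66)/(2 - 63) = -2590/(-61) = -2590*(-1/61) = 2590/61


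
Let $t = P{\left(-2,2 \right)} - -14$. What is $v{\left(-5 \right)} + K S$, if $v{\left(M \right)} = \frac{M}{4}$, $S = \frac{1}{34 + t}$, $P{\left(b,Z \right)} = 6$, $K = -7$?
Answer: $- \frac{149}{108} \approx -1.3796$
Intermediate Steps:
$t = 20$ ($t = 6 - -14 = 6 + 14 = 20$)
$S = \frac{1}{54}$ ($S = \frac{1}{34 + 20} = \frac{1}{54} \approx 0.018519$)
$v{\left(M \right)} = \frac{M}{4}$ ($v{\left(M \right)} = M \frac{1}{4} = \frac{M}{4}$)
$v{\left(-5 \right)} + K S = \frac{1}{4} \left(-5\right) - \frac{7}{54} = - \frac{5}{4} - \frac{7}{54} = - \frac{149}{108}$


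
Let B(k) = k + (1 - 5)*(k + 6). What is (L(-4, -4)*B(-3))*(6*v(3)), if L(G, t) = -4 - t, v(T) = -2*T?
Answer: 0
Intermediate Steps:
B(k) = -24 - 3*k (B(k) = k - 4*(6 + k) = k + (-24 - 4*k) = -24 - 3*k)
(L(-4, -4)*B(-3))*(6*v(3)) = ((-4 - 1*(-4))*(-24 - 3*(-3)))*(6*(-2*3)) = ((-4 + 4)*(-24 + 9))*(6*(-6)) = (0*(-15))*(-36) = 0*(-36) = 0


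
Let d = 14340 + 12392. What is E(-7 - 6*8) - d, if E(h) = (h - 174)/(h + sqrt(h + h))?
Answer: -1523495/57 + 229*I*sqrt(110)/3135 ≈ -26728.0 + 0.76612*I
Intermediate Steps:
E(h) = (-174 + h)/(h + sqrt(2)*sqrt(h)) (E(h) = (-174 + h)/(h + sqrt(2*h)) = (-174 + h)/(h + sqrt(2)*sqrt(h)))
d = 26732
E(-7 - 6*8) - d = (-174 + (-7 - 6*8))/((-7 - 6*8) + sqrt(2)*sqrt(-7 - 6*8)) - 1*26732 = (-174 + (-7 - 48))/((-7 - 48) + sqrt(2)*sqrt(-7 - 48)) - 26732 = (-174 - 55)/(-55 + sqrt(2)*sqrt(-55)) - 26732 = -229/(-55 + sqrt(2)*(I*sqrt(55))) - 26732 = -229/(-55 + I*sqrt(110)) - 26732 = -26732 - 229/(-55 + I*sqrt(110))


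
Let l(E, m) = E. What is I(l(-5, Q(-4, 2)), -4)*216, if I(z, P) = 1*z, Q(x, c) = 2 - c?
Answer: -1080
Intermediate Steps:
I(z, P) = z
I(l(-5, Q(-4, 2)), -4)*216 = -5*216 = -1080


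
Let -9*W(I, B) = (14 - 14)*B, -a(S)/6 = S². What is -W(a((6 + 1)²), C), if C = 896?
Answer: 0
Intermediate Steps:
a(S) = -6*S²
W(I, B) = 0 (W(I, B) = -(14 - 14)*B/9 = -0*B = -⅑*0 = 0)
-W(a((6 + 1)²), C) = -1*0 = 0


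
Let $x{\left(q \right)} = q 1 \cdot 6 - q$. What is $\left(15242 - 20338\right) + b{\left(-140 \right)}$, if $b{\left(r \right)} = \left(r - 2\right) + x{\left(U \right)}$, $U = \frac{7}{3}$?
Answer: $- \frac{15679}{3} \approx -5226.3$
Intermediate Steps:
$U = \frac{7}{3}$ ($U = 7 \cdot \frac{1}{3} = \frac{7}{3} \approx 2.3333$)
$x{\left(q \right)} = 5 q$ ($x{\left(q \right)} = q 6 - q = 6 q - q = 5 q$)
$b{\left(r \right)} = \frac{29}{3} + r$ ($b{\left(r \right)} = \left(r - 2\right) + 5 \cdot \frac{7}{3} = \left(-2 + r\right) + \frac{35}{3} = \frac{29}{3} + r$)
$\left(15242 - 20338\right) + b{\left(-140 \right)} = \left(15242 - 20338\right) + \left(\frac{29}{3} - 140\right) = -5096 - \frac{391}{3} = - \frac{15679}{3}$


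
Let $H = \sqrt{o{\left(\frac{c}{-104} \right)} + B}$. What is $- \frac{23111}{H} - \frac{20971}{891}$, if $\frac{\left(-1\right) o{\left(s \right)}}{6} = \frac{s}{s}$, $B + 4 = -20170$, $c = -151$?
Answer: $- \frac{20971}{891} + \frac{23111 i \sqrt{5045}}{10090} \approx -23.536 + 162.69 i$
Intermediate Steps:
$B = -20174$ ($B = -4 - 20170 = -20174$)
$o{\left(s \right)} = -6$ ($o{\left(s \right)} = - 6 \frac{s}{s} = \left(-6\right) 1 = -6$)
$H = 2 i \sqrt{5045}$ ($H = \sqrt{-6 - 20174} = \sqrt{-20180} = 2 i \sqrt{5045} \approx 142.06 i$)
$- \frac{23111}{H} - \frac{20971}{891} = - \frac{23111}{2 i \sqrt{5045}} - \frac{20971}{891} = - 23111 \left(- \frac{i \sqrt{5045}}{10090}\right) - \frac{20971}{891} = \frac{23111 i \sqrt{5045}}{10090} - \frac{20971}{891} = - \frac{20971}{891} + \frac{23111 i \sqrt{5045}}{10090}$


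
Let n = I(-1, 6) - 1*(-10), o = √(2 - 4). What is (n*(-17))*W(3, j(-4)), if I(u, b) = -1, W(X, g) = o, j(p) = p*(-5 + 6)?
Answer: -153*I*√2 ≈ -216.37*I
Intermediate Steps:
j(p) = p (j(p) = p*1 = p)
o = I*√2 (o = √(-2) = I*√2 ≈ 1.4142*I)
W(X, g) = I*√2
n = 9 (n = -1 - 1*(-10) = -1 + 10 = 9)
(n*(-17))*W(3, j(-4)) = (9*(-17))*(I*√2) = -153*I*√2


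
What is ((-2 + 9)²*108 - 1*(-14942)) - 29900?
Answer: -9666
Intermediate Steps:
((-2 + 9)²*108 - 1*(-14942)) - 29900 = (7²*108 + 14942) - 29900 = (49*108 + 14942) - 29900 = (5292 + 14942) - 29900 = 20234 - 29900 = -9666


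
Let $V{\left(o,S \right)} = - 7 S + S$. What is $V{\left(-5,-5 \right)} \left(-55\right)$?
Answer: $-1650$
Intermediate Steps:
$V{\left(o,S \right)} = - 6 S$
$V{\left(-5,-5 \right)} \left(-55\right) = \left(-6\right) \left(-5\right) \left(-55\right) = 30 \left(-55\right) = -1650$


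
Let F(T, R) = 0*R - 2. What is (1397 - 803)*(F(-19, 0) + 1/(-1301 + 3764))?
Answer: -975150/821 ≈ -1187.8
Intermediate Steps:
F(T, R) = -2 (F(T, R) = 0 - 2 = -2)
(1397 - 803)*(F(-19, 0) + 1/(-1301 + 3764)) = (1397 - 803)*(-2 + 1/(-1301 + 3764)) = 594*(-2 + 1/2463) = 594*(-4925/2463) = -975150/821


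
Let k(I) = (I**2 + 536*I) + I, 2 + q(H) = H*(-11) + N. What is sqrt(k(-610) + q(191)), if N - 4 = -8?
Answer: sqrt(42423) ≈ 205.97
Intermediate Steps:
N = -4 (N = 4 - 8 = -4)
q(H) = -6 - 11*H (q(H) = -2 + (H*(-11) - 4) = -2 + (-11*H - 4) = -2 + (-4 - 11*H) = -6 - 11*H)
k(I) = I**2 + 537*I
sqrt(k(-610) + q(191)) = sqrt(-610*(537 - 610) + (-6 - 11*191)) = sqrt(-610*(-73) + (-6 - 2101)) = sqrt(44530 - 2107) = sqrt(42423)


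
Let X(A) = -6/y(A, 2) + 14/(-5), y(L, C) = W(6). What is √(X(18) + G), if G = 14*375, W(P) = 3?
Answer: 3*√14570/5 ≈ 72.424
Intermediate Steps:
y(L, C) = 3
G = 5250
X(A) = -24/5 (X(A) = -6/3 + 14/(-5) = -6*⅓ + 14*(-⅕) = -2 - 14/5 = -24/5)
√(X(18) + G) = √(-24/5 + 5250) = √(26226/5) = 3*√14570/5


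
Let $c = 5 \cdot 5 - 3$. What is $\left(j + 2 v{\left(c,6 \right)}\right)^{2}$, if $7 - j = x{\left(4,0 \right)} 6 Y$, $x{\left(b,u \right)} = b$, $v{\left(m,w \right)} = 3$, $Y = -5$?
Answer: $17689$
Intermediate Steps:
$c = 22$ ($c = 25 - 3 = 22$)
$j = 127$ ($j = 7 - 4 \cdot 6 \left(-5\right) = 7 - 24 \left(-5\right) = 7 - -120 = 7 + 120 = 127$)
$\left(j + 2 v{\left(c,6 \right)}\right)^{2} = \left(127 + 2 \cdot 3\right)^{2} = \left(127 + 6\right)^{2} = 133^{2} = 17689$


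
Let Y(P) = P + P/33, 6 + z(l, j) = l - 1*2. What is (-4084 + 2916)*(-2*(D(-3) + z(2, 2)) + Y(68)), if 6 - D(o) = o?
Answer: -2469152/33 ≈ -74823.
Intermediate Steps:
z(l, j) = -8 + l (z(l, j) = -6 + (l - 1*2) = -6 + (l - 2) = -6 + (-2 + l) = -8 + l)
D(o) = 6 - o
Y(P) = 34*P/33 (Y(P) = P + P*(1/33) = P + P/33 = 34*P/33)
(-4084 + 2916)*(-2*(D(-3) + z(2, 2)) + Y(68)) = (-4084 + 2916)*(-2*((6 - 1*(-3)) + (-8 + 2)) + (34/33)*68) = -1168*(-2*((6 + 3) - 6) + 2312/33) = -1168*(-2*(9 - 6) + 2312/33) = -1168*(-2*3 + 2312/33) = -1168*(-6 + 2312/33) = -1168*2114/33 = -2469152/33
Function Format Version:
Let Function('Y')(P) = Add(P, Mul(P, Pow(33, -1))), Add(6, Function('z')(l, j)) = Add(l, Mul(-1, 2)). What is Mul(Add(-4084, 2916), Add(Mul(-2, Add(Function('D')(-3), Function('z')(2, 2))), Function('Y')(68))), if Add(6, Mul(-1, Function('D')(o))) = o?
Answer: Rational(-2469152, 33) ≈ -74823.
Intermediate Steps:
Function('z')(l, j) = Add(-8, l) (Function('z')(l, j) = Add(-6, Add(l, Mul(-1, 2))) = Add(-6, Add(l, -2)) = Add(-6, Add(-2, l)) = Add(-8, l))
Function('D')(o) = Add(6, Mul(-1, o))
Function('Y')(P) = Mul(Rational(34, 33), P) (Function('Y')(P) = Add(P, Mul(P, Rational(1, 33))) = Add(P, Mul(Rational(1, 33), P)) = Mul(Rational(34, 33), P))
Mul(Add(-4084, 2916), Add(Mul(-2, Add(Function('D')(-3), Function('z')(2, 2))), Function('Y')(68))) = Mul(Add(-4084, 2916), Add(Mul(-2, Add(Add(6, Mul(-1, -3)), Add(-8, 2))), Mul(Rational(34, 33), 68))) = Mul(-1168, Add(Mul(-2, Add(Add(6, 3), -6)), Rational(2312, 33))) = Mul(-1168, Add(Mul(-2, Add(9, -6)), Rational(2312, 33))) = Mul(-1168, Add(Mul(-2, 3), Rational(2312, 33))) = Mul(-1168, Add(-6, Rational(2312, 33))) = Mul(-1168, Rational(2114, 33)) = Rational(-2469152, 33)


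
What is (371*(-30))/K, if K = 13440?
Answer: -53/64 ≈ -0.82813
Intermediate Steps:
(371*(-30))/K = (371*(-30))/13440 = -11130*1/13440 = -53/64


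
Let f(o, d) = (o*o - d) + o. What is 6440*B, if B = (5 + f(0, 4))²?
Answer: 6440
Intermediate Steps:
f(o, d) = o + o² - d (f(o, d) = (o² - d) + o = o + o² - d)
B = 1 (B = (5 + (0 + 0² - 1*4))² = (5 + (0 + 0 - 4))² = (5 - 4)² = 1² = 1)
6440*B = 6440*1 = 6440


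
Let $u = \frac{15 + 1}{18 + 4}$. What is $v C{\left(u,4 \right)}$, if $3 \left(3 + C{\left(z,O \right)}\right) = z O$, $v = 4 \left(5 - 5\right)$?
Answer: $0$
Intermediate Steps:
$v = 0$ ($v = 4 \cdot 0 = 0$)
$u = \frac{8}{11}$ ($u = \frac{16}{22} = 16 \cdot \frac{1}{22} = \frac{8}{11} \approx 0.72727$)
$C{\left(z,O \right)} = -3 + \frac{O z}{3}$ ($C{\left(z,O \right)} = -3 + \frac{z O}{3} = -3 + \frac{O z}{3}$)
$v C{\left(u,4 \right)} = 0 \left(-3 + \frac{1}{3} \cdot 4 \cdot \frac{8}{11}\right) = 0 \left(-3 + \frac{32}{33}\right) = 0 \left(- \frac{67}{33}\right) = 0$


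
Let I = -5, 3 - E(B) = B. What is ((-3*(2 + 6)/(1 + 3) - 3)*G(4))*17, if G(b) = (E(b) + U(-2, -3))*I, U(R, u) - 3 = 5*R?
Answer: -6120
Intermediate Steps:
U(R, u) = 3 + 5*R
E(B) = 3 - B
G(b) = 20 + 5*b (G(b) = ((3 - b) + (3 + 5*(-2)))*(-5) = ((3 - b) + (3 - 10))*(-5) = ((3 - b) - 7)*(-5) = (-4 - b)*(-5) = 20 + 5*b)
((-3*(2 + 6)/(1 + 3) - 3)*G(4))*17 = ((-3*(2 + 6)/(1 + 3) - 3)*(20 + 5*4))*17 = ((-24/4 - 3)*(20 + 20))*17 = ((-24/4 - 3)*40)*17 = ((-3*2 - 3)*40)*17 = ((-6 - 3)*40)*17 = -9*40*17 = -360*17 = -6120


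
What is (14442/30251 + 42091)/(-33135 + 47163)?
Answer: 1273309283/424361028 ≈ 3.0005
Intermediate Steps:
(14442/30251 + 42091)/(-33135 + 47163) = (14442*(1/30251) + 42091)/14028 = (14442/30251 + 42091)*(1/14028) = (1273309283/30251)*(1/14028) = 1273309283/424361028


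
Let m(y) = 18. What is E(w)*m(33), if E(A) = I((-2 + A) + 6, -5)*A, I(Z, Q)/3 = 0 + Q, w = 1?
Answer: -270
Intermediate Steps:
I(Z, Q) = 3*Q (I(Z, Q) = 3*(0 + Q) = 3*Q)
E(A) = -15*A (E(A) = (3*(-5))*A = -15*A)
E(w)*m(33) = -15*1*18 = -15*18 = -270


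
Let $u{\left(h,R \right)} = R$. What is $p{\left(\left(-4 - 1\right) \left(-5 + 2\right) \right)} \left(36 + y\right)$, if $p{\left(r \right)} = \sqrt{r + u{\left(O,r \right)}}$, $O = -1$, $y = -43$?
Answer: $- 7 \sqrt{30} \approx -38.341$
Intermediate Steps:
$p{\left(r \right)} = \sqrt{2} \sqrt{r}$ ($p{\left(r \right)} = \sqrt{r + r} = \sqrt{2 r} = \sqrt{2} \sqrt{r}$)
$p{\left(\left(-4 - 1\right) \left(-5 + 2\right) \right)} \left(36 + y\right) = \sqrt{2} \sqrt{\left(-4 - 1\right) \left(-5 + 2\right)} \left(36 - 43\right) = \sqrt{2} \sqrt{\left(-5\right) \left(-3\right)} \left(-7\right) = \sqrt{2} \sqrt{15} \left(-7\right) = \sqrt{30} \left(-7\right) = - 7 \sqrt{30}$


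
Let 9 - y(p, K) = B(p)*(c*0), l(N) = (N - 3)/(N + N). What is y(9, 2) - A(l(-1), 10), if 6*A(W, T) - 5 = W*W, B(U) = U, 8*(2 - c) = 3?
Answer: 15/2 ≈ 7.5000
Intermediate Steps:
c = 13/8 (c = 2 - 1/8*3 = 2 - 3/8 = 13/8 ≈ 1.6250)
l(N) = (-3 + N)/(2*N) (l(N) = (-3 + N)/((2*N)) = (-3 + N)*(1/(2*N)) = (-3 + N)/(2*N))
y(p, K) = 9 (y(p, K) = 9 - p*(13/8)*0 = 9 - p*0 = 9 - 1*0 = 9 + 0 = 9)
A(W, T) = 5/6 + W**2/6 (A(W, T) = 5/6 + (W*W)/6 = 5/6 + W**2/6)
y(9, 2) - A(l(-1), 10) = 9 - (5/6 + ((1/2)*(-3 - 1)/(-1))**2/6) = 9 - (5/6 + ((1/2)*(-1)*(-4))**2/6) = 9 - (5/6 + (1/6)*2**2) = 9 - (5/6 + (1/6)*4) = 9 - (5/6 + 2/3) = 9 - 1*3/2 = 9 - 3/2 = 15/2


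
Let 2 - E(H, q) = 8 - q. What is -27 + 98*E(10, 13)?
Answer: 659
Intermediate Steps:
E(H, q) = -6 + q (E(H, q) = 2 - (8 - q) = 2 + (-8 + q) = -6 + q)
-27 + 98*E(10, 13) = -27 + 98*(-6 + 13) = -27 + 98*7 = -27 + 686 = 659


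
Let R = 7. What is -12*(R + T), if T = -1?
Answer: -72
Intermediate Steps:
-12*(R + T) = -12*(7 - 1) = -12*6 = -72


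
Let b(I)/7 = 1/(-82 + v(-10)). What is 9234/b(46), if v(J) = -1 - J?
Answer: -674082/7 ≈ -96297.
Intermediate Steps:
b(I) = -7/73 (b(I) = 7/(-82 + (-1 - 1*(-10))) = 7/(-82 + (-1 + 10)) = 7/(-82 + 9) = 7/(-73) = 7*(-1/73) = -7/73)
9234/b(46) = 9234/(-7/73) = 9234*(-73/7) = -674082/7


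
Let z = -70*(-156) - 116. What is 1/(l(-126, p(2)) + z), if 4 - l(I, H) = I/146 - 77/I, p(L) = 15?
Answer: 1314/14202043 ≈ 9.2522e-5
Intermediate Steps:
l(I, H) = 4 + 77/I - I/146 (l(I, H) = 4 - (I/146 - 77/I) = 4 - (-77/I + I/146) = 4 + (77/I - I/146) = 4 + 77/I - I/146)
z = 10804 (z = 10920 - 116 = 10804)
1/(l(-126, p(2)) + z) = 1/((4 + 77/(-126) - 1/146*(-126)) + 10804) = 1/((4 + 77*(-1/126) + 63/73) + 10804) = 1/((4 - 11/18 + 63/73) + 10804) = 1/(5587/1314 + 10804) = 1/(14202043/1314) = 1314/14202043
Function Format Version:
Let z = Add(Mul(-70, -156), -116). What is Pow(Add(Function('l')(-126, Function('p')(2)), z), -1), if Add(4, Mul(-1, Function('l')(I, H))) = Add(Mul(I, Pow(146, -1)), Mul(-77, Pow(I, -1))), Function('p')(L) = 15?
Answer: Rational(1314, 14202043) ≈ 9.2522e-5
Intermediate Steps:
Function('l')(I, H) = Add(4, Mul(77, Pow(I, -1)), Mul(Rational(-1, 146), I)) (Function('l')(I, H) = Add(4, Mul(-1, Add(Mul(I, Pow(146, -1)), Mul(-77, Pow(I, -1))))) = Add(4, Mul(-1, Add(Mul(I, Rational(1, 146)), Mul(-77, Pow(I, -1))))) = Add(4, Mul(-1, Add(Mul(Rational(1, 146), I), Mul(-77, Pow(I, -1))))) = Add(4, Mul(-1, Add(Mul(-77, Pow(I, -1)), Mul(Rational(1, 146), I)))) = Add(4, Add(Mul(77, Pow(I, -1)), Mul(Rational(-1, 146), I))) = Add(4, Mul(77, Pow(I, -1)), Mul(Rational(-1, 146), I)))
z = 10804 (z = Add(10920, -116) = 10804)
Pow(Add(Function('l')(-126, Function('p')(2)), z), -1) = Pow(Add(Add(4, Mul(77, Pow(-126, -1)), Mul(Rational(-1, 146), -126)), 10804), -1) = Pow(Add(Add(4, Mul(77, Rational(-1, 126)), Rational(63, 73)), 10804), -1) = Pow(Add(Add(4, Rational(-11, 18), Rational(63, 73)), 10804), -1) = Pow(Add(Rational(5587, 1314), 10804), -1) = Pow(Rational(14202043, 1314), -1) = Rational(1314, 14202043)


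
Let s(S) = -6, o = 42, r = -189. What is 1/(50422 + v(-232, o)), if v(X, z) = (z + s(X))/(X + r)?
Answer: 421/21227626 ≈ 1.9833e-5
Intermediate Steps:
v(X, z) = (-6 + z)/(-189 + X) (v(X, z) = (z - 6)/(X - 189) = (-6 + z)/(-189 + X))
1/(50422 + v(-232, o)) = 1/(50422 + (-6 + 42)/(-189 - 232)) = 1/(50422 + 36/(-421)) = 1/(50422 - 1/421*36) = 1/(50422 - 36/421) = 1/(21227626/421) = 421/21227626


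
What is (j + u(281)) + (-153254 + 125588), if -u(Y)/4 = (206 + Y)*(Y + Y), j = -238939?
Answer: -1361381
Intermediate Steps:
u(Y) = -8*Y*(206 + Y) (u(Y) = -4*(206 + Y)*(Y + Y) = -4*(206 + Y)*2*Y = -8*Y*(206 + Y))
(j + u(281)) + (-153254 + 125588) = (-238939 - 8*281*(206 + 281)) + (-153254 + 125588) = (-238939 - 8*281*487) - 27666 = (-238939 - 1094776) - 27666 = -1333715 - 27666 = -1361381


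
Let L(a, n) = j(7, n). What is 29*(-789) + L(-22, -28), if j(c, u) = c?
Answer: -22874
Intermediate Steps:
L(a, n) = 7
29*(-789) + L(-22, -28) = 29*(-789) + 7 = -22881 + 7 = -22874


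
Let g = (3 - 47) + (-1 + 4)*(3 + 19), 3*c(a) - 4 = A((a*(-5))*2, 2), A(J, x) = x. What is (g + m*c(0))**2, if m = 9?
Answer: 1600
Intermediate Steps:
c(a) = 2 (c(a) = 4/3 + (1/3)*2 = 4/3 + 2/3 = 2)
g = 22 (g = -44 + 3*22 = -44 + 66 = 22)
(g + m*c(0))**2 = (22 + 9*2)**2 = (22 + 18)**2 = 40**2 = 1600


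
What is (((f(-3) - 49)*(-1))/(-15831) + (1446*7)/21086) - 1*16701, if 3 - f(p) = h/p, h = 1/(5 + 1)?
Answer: -50173584498617/3004312194 ≈ -16701.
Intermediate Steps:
h = 1/6 ≈ 0.16667
f(p) = 3 - 1/(6*p)
(((f(-3) - 49)*(-1))/(-15831) + (1446*7)/21086) - 1*16701 = ((((3 - 1/6/(-3)) - 49)*(-1))/(-15831) + (1446*7)/21086) - 1*16701 = ((((3 - 1/6*(-1/3)) - 49)*(-1))*(-1/15831) + 10122*(1/21086)) - 16701 = ((((3 + 1/18) - 49)*(-1))*(-1/15831) + 5061/10543) - 16701 = (((55/18 - 49)*(-1))*(-1/15831) + 5061/10543) - 16701 = (-827/18*(-1)*(-1/15831) + 5061/10543) - 16701 = ((827/18)*(-1/15831) + 5061/10543) - 16701 = (-827/284958 + 5061/10543) - 16701 = 1433453377/3004312194 - 16701 = -50173584498617/3004312194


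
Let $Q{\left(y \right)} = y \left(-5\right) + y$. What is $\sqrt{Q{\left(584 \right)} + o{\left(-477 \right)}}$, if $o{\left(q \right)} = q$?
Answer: $i \sqrt{2813} \approx 53.038 i$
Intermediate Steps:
$Q{\left(y \right)} = - 4 y$ ($Q{\left(y \right)} = - 5 y + y = - 4 y$)
$\sqrt{Q{\left(584 \right)} + o{\left(-477 \right)}} = \sqrt{\left(-4\right) 584 - 477} = \sqrt{-2336 - 477} = \sqrt{-2813} = i \sqrt{2813}$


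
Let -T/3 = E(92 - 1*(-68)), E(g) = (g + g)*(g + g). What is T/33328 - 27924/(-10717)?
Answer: -147600708/22323511 ≈ -6.6119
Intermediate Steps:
E(g) = 4*g² (E(g) = (2*g)*(2*g) = 4*g²)
T = -307200 (T = -12*(92 - 1*(-68))² = -12*(92 + 68)² = -12*160² = -12*25600 = -3*102400 = -307200)
T/33328 - 27924/(-10717) = -307200/33328 - 27924/(-10717) = -307200*1/33328 - 27924*(-1/10717) = -19200/2083 + 27924/10717 = -147600708/22323511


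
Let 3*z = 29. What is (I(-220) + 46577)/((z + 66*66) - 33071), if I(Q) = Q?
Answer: -139071/86116 ≈ -1.6149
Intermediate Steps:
z = 29/3 (z = (1/3)*29 = 29/3 ≈ 9.6667)
(I(-220) + 46577)/((z + 66*66) - 33071) = (-220 + 46577)/((29/3 + 66*66) - 33071) = 46357/((29/3 + 4356) - 33071) = 46357/(13097/3 - 33071) = 46357/(-86116/3) = 46357*(-3/86116) = -139071/86116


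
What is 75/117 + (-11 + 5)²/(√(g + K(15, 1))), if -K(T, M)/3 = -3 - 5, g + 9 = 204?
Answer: 25/39 + 12*√219/73 ≈ 3.0737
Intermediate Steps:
g = 195 (g = -9 + 204 = 195)
K(T, M) = 24 (K(T, M) = -3*(-3 - 5) = -3*(-8) = 24)
75/117 + (-11 + 5)²/(√(g + K(15, 1))) = 75/117 + (-11 + 5)²/(√(195 + 24)) = 75*(1/117) + (-6)²/(√219) = 25/39 + 36*(√219/219) = 25/39 + 12*√219/73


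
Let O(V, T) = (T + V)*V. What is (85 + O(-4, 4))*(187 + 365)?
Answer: 46920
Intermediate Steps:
O(V, T) = V*(T + V)
(85 + O(-4, 4))*(187 + 365) = (85 - 4*(4 - 4))*(187 + 365) = (85 - 4*0)*552 = (85 + 0)*552 = 85*552 = 46920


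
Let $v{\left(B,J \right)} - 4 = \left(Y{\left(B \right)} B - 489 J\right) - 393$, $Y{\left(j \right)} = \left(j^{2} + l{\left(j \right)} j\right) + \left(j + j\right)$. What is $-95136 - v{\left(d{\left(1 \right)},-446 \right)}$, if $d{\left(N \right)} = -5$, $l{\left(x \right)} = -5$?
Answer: $-312641$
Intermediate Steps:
$Y{\left(j \right)} = j^{2} - 3 j$ ($Y{\left(j \right)} = \left(j^{2} - 5 j\right) + \left(j + j\right) = \left(j^{2} - 5 j\right) + 2 j = j^{2} - 3 j$)
$v{\left(B,J \right)} = -389 - 489 J + B^{2} \left(-3 + B\right)$ ($v{\left(B,J \right)} = 4 - \left(393 + 489 J - B \left(-3 + B\right) B\right) = 4 - \left(393 + 489 J - B^{2} \left(-3 + B\right)\right) = -389 - 489 J + B^{2} \left(-3 + B\right)$)
$-95136 - v{\left(d{\left(1 \right)},-446 \right)} = -95136 - \left(-389 - -218094 + \left(-5\right)^{2} \left(-3 - 5\right)\right) = -95136 - \left(-389 + 218094 + 25 \left(-8\right)\right) = -95136 - \left(-389 + 218094 - 200\right) = -95136 - 217505 = -312641$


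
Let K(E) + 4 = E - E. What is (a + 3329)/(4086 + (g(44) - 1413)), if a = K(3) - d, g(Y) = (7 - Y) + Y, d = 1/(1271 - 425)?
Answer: 2812949/2267280 ≈ 1.2407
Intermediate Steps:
K(E) = -4 (K(E) = -4 + (E - E) = -4 + 0 = -4)
d = 1/846 ≈ 0.0011820
g(Y) = 7
a = -3385/846 (a = -4 - 1*1/846 = -4 - 1/846 = -3385/846 ≈ -4.0012)
(a + 3329)/(4086 + (g(44) - 1413)) = (-3385/846 + 3329)/(4086 + (7 - 1413)) = 2812949/(846*(4086 - 1406)) = (2812949/846)/2680 = (2812949/846)*(1/2680) = 2812949/2267280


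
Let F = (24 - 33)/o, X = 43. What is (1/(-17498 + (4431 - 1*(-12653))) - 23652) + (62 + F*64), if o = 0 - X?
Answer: -419710759/17802 ≈ -23577.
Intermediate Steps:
o = -43 (o = 0 - 1*43 = 0 - 43 = -43)
F = 9/43 (F = (24 - 33)/(-43) = -9*(-1/43) = 9/43 ≈ 0.20930)
(1/(-17498 + (4431 - 1*(-12653))) - 23652) + (62 + F*64) = (1/(-17498 + (4431 - 1*(-12653))) - 23652) + (62 + (9/43)*64) = (1/(-17498 + (4431 + 12653)) - 23652) + (62 + 576/43) = (1/(-17498 + 17084) - 23652) + 3242/43 = (1/(-414) - 23652) + 3242/43 = (-1/414 - 23652) + 3242/43 = -9791929/414 + 3242/43 = -419710759/17802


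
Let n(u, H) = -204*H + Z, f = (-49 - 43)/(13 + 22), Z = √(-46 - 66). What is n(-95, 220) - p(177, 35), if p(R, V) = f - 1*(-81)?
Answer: -1573543/35 + 4*I*√7 ≈ -44958.0 + 10.583*I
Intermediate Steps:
Z = 4*I*√7 (Z = √(-112) = 4*I*√7 ≈ 10.583*I)
f = -92/35 ≈ -2.6286
n(u, H) = -204*H + 4*I*√7
p(R, V) = 2743/35 (p(R, V) = -92/35 - 1*(-81) = -92/35 + 81 = 2743/35)
n(-95, 220) - p(177, 35) = (-204*220 + 4*I*√7) - 1*2743/35 = (-44880 + 4*I*√7) - 2743/35 = -1573543/35 + 4*I*√7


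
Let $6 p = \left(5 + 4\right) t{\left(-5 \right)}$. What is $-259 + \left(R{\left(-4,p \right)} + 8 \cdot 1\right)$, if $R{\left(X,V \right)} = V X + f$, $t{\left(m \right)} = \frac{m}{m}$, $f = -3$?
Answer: $-260$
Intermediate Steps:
$t{\left(m \right)} = 1$
$p = \frac{3}{2}$ ($p = \frac{\left(5 + 4\right) 1}{6} = \frac{9 \cdot 1}{6} = \frac{1}{6} \cdot 9 = \frac{3}{2} \approx 1.5$)
$R{\left(X,V \right)} = -3 + V X$ ($R{\left(X,V \right)} = V X - 3 = -3 + V X$)
$-259 + \left(R{\left(-4,p \right)} + 8 \cdot 1\right) = -259 + \left(\left(-3 + \frac{3}{2} \left(-4\right)\right) + 8 \cdot 1\right) = -259 + \left(\left(-3 - 6\right) + 8\right) = -259 + \left(-9 + 8\right) = -259 - 1 = -260$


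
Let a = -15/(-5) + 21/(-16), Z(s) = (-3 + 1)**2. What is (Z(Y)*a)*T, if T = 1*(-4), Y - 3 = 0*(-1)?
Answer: -27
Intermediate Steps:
Y = 3 (Y = 3 + 0*(-1) = 3 + 0 = 3)
T = -4
Z(s) = 4 (Z(s) = (-2)**2 = 4)
a = 27/16 (a = -15*(-1/5) + 21*(-1/16) = 3 - 21/16 = 27/16 ≈ 1.6875)
(Z(Y)*a)*T = (4*(27/16))*(-4) = (27/4)*(-4) = -27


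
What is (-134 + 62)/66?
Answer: -12/11 ≈ -1.0909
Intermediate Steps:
(-134 + 62)/66 = (1/66)*(-72) = -12/11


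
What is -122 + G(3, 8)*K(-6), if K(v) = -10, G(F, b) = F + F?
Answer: -182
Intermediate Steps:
G(F, b) = 2*F
-122 + G(3, 8)*K(-6) = -122 + (2*3)*(-10) = -122 + 6*(-10) = -122 - 60 = -182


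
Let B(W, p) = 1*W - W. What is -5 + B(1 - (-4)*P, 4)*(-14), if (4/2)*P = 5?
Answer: -5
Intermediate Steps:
P = 5/2 (P = (½)*5 = 5/2 ≈ 2.5000)
B(W, p) = 0 (B(W, p) = W - W = 0)
-5 + B(1 - (-4)*P, 4)*(-14) = -5 + 0*(-14) = -5 + 0 = -5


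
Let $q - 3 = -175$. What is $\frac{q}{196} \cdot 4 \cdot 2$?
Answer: $- \frac{344}{49} \approx -7.0204$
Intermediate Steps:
$q = -172$ ($q = 3 - 175 = -172$)
$\frac{q}{196} \cdot 4 \cdot 2 = - \frac{172}{196} \cdot 4 \cdot 2 = \left(-172\right) \frac{1}{196} \cdot 8 = \left(- \frac{43}{49}\right) 8 = - \frac{344}{49}$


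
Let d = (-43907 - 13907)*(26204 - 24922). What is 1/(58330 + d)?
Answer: -1/74059218 ≈ -1.3503e-8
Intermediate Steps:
d = -74117548 (d = -57814*1282 = -74117548)
1/(58330 + d) = 1/(58330 - 74117548) = 1/(-74059218) = -1/74059218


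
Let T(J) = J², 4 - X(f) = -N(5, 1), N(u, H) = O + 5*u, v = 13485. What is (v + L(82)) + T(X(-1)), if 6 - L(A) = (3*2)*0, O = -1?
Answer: 14275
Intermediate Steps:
L(A) = 6 (L(A) = 6 - 3*2*0 = 6 - 6*0 = 6 - 1*0 = 6 + 0 = 6)
N(u, H) = -1 + 5*u
X(f) = 28 (X(f) = 4 - (-1)*(-1 + 5*5) = 4 - (-1)*(-1 + 25) = 4 - (-1)*24 = 4 - 1*(-24) = 4 + 24 = 28)
(v + L(82)) + T(X(-1)) = (13485 + 6) + 28² = 13491 + 784 = 14275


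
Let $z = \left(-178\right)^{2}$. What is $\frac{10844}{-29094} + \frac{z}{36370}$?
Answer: $\frac{131854504}{264537195} \approx 0.49843$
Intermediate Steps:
$z = 31684$
$\frac{10844}{-29094} + \frac{z}{36370} = \frac{10844}{-29094} + \frac{31684}{36370} = 10844 \left(- \frac{1}{29094}\right) + 31684 \cdot \frac{1}{36370} = - \frac{5422}{14547} + \frac{15842}{18185} = \frac{131854504}{264537195}$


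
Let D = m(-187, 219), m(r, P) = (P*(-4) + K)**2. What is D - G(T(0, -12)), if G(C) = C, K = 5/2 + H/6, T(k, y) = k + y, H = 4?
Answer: 27426601/36 ≈ 7.6185e+5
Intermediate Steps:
K = 19/6 (K = 5/2 + 4/6 = 5*(1/2) + 4*(1/6) = 5/2 + 2/3 = 19/6 ≈ 3.1667)
m(r, P) = (19/6 - 4*P)**2 (m(r, P) = (P*(-4) + 19/6)**2 = (-4*P + 19/6)**2 = (19/6 - 4*P)**2)
D = 27426169/36 (D = (-19 + 24*219)**2/36 = (-19 + 5256)**2/36 = (1/36)*5237**2 = (1/36)*27426169 = 27426169/36 ≈ 7.6184e+5)
D - G(T(0, -12)) = 27426169/36 - (0 - 12) = 27426169/36 - 1*(-12) = 27426169/36 + 12 = 27426601/36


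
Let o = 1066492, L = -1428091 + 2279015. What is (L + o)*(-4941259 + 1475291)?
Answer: -6645702498688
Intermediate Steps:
L = 850924
(L + o)*(-4941259 + 1475291) = (850924 + 1066492)*(-4941259 + 1475291) = 1917416*(-3465968) = -6645702498688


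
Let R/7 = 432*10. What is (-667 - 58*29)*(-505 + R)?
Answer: -69847515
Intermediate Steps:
R = 30240 (R = 7*(432*10) = 7*4320 = 30240)
(-667 - 58*29)*(-505 + R) = (-667 - 58*29)*(-505 + 30240) = (-667 - 1682)*29735 = -2349*29735 = -69847515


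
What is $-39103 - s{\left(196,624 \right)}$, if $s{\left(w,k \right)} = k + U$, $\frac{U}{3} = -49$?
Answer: $-39580$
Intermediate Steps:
$U = -147$ ($U = 3 \left(-49\right) = -147$)
$s{\left(w,k \right)} = -147 + k$ ($s{\left(w,k \right)} = k - 147 = -147 + k$)
$-39103 - s{\left(196,624 \right)} = -39103 - \left(-147 + 624\right) = -39103 - 477 = -39580$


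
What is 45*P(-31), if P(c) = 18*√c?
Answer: 810*I*√31 ≈ 4509.9*I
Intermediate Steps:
45*P(-31) = 45*(18*√(-31)) = 45*(18*(I*√31)) = 45*(18*I*√31) = 810*I*√31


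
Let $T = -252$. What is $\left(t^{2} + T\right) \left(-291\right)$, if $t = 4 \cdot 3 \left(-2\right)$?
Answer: $-94284$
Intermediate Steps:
$t = -24$ ($t = 12 \left(-2\right) = -24$)
$\left(t^{2} + T\right) \left(-291\right) = \left(\left(-24\right)^{2} - 252\right) \left(-291\right) = \left(576 - 252\right) \left(-291\right) = 324 \left(-291\right) = -94284$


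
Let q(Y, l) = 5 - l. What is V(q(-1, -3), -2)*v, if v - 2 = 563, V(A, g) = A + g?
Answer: 3390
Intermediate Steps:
v = 565 (v = 2 + 563 = 565)
V(q(-1, -3), -2)*v = ((5 - 1*(-3)) - 2)*565 = ((5 + 3) - 2)*565 = (8 - 2)*565 = 6*565 = 3390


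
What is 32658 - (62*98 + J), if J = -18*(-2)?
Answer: 26546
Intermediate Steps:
J = 36
32658 - (62*98 + J) = 32658 - (62*98 + 36) = 32658 - (6076 + 36) = 32658 - 1*6112 = 32658 - 6112 = 26546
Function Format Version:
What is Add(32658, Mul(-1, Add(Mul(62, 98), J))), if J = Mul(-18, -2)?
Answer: 26546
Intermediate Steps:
J = 36
Add(32658, Mul(-1, Add(Mul(62, 98), J))) = Add(32658, Mul(-1, Add(Mul(62, 98), 36))) = Add(32658, Mul(-1, Add(6076, 36))) = Add(32658, Mul(-1, 6112)) = Add(32658, -6112) = 26546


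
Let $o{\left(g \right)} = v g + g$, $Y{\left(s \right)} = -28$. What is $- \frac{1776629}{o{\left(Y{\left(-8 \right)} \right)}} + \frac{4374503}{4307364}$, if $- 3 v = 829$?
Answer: $- \frac{5714147470621}{24905178648} \approx -229.44$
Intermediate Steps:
$v = - \frac{829}{3}$ ($v = \left(- \frac{1}{3}\right) 829 = - \frac{829}{3} \approx -276.33$)
$o{\left(g \right)} = - \frac{826 g}{3}$ ($o{\left(g \right)} = - \frac{829 g}{3} + g = - \frac{826 g}{3}$)
$- \frac{1776629}{o{\left(Y{\left(-8 \right)} \right)}} + \frac{4374503}{4307364} = - \frac{1776629}{\left(- \frac{826}{3}\right) \left(-28\right)} + \frac{4374503}{4307364} = - \frac{1776629}{\frac{23128}{3}} + 4374503 \cdot \frac{1}{4307364} = \left(-1776629\right) \frac{3}{23128} + \frac{4374503}{4307364} = - \frac{5329887}{23128} + \frac{4374503}{4307364} = - \frac{5714147470621}{24905178648}$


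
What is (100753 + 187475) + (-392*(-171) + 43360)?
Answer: 398620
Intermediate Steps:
(100753 + 187475) + (-392*(-171) + 43360) = 288228 + (67032 + 43360) = 288228 + 110392 = 398620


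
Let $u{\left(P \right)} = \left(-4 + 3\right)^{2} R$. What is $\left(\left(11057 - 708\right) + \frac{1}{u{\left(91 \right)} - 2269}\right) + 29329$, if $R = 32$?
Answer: $\frac{88759685}{2237} \approx 39678.0$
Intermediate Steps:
$u{\left(P \right)} = 32$ ($u{\left(P \right)} = \left(-4 + 3\right)^{2} \cdot 32 = \left(-1\right)^{2} \cdot 32 = 1 \cdot 32 = 32$)
$\left(\left(11057 - 708\right) + \frac{1}{u{\left(91 \right)} - 2269}\right) + 29329 = \left(\left(11057 - 708\right) + \frac{1}{32 - 2269}\right) + 29329 = \left(10349 + \frac{1}{-2237}\right) + 29329 = \left(10349 - \frac{1}{2237}\right) + 29329 = \frac{23150712}{2237} + 29329 = \frac{88759685}{2237}$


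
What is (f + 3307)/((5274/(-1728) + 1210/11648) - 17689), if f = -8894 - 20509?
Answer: 455949312/309113719 ≈ 1.4750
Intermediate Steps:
f = -29403
(f + 3307)/((5274/(-1728) + 1210/11648) - 17689) = (-29403 + 3307)/((5274/(-1728) + 1210/11648) - 17689) = -26096/((5274*(-1/1728) + 1210*(1/11648)) - 17689) = -26096/((-293/96 + 605/5824) - 17689) = -26096/(-51511/17472 - 17689) = -26096/(-309113719/17472) = -26096*(-17472/309113719) = 455949312/309113719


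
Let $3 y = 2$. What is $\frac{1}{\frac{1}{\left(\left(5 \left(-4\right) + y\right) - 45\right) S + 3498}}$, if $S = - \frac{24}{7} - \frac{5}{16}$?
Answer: $\frac{1256195}{336} \approx 3738.7$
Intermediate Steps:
$y = \frac{2}{3}$ ($y = \frac{1}{3} \cdot 2 = \frac{2}{3} \approx 0.66667$)
$S = - \frac{419}{112}$ ($S = \left(-24\right) \frac{1}{7} - \frac{5}{16} = - \frac{24}{7} - \frac{5}{16} = - \frac{419}{112} \approx -3.7411$)
$\frac{1}{\frac{1}{\left(\left(5 \left(-4\right) + y\right) - 45\right) S + 3498}} = \frac{1}{\frac{1}{\left(\left(5 \left(-4\right) + \frac{2}{3}\right) - 45\right) \left(- \frac{419}{112}\right) + 3498}} = \frac{1}{\frac{1}{\left(\left(-20 + \frac{2}{3}\right) - 45\right) \left(- \frac{419}{112}\right) + 3498}} = \frac{1}{\frac{1}{\left(- \frac{58}{3} - 45\right) \left(- \frac{419}{112}\right) + 3498}} = \frac{1}{\frac{1}{\left(- \frac{193}{3}\right) \left(- \frac{419}{112}\right) + 3498}} = \frac{1}{\frac{1}{\frac{80867}{336} + 3498}} = \frac{1}{\frac{1}{\frac{1256195}{336}}} = \frac{1}{\frac{336}{1256195}} = \frac{1256195}{336}$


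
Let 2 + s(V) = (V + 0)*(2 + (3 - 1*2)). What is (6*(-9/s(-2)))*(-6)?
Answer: -81/2 ≈ -40.500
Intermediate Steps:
s(V) = -2 + 3*V (s(V) = -2 + (V + 0)*(2 + (3 - 1*2)) = -2 + V*(2 + (3 - 2)) = -2 + V*(2 + 1) = -2 + V*3 = -2 + 3*V)
(6*(-9/s(-2)))*(-6) = (6*(-9/(-2 + 3*(-2))))*(-6) = (6*(-9/(-2 - 6)))*(-6) = (6*(-9/(-8)))*(-6) = (6*(-9*(-⅛)))*(-6) = (6*(9/8))*(-6) = (27/4)*(-6) = -81/2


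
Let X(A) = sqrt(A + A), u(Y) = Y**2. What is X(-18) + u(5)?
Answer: 25 + 6*I ≈ 25.0 + 6.0*I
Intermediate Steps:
X(A) = sqrt(2)*sqrt(A) (X(A) = sqrt(2*A) = sqrt(2)*sqrt(A))
X(-18) + u(5) = sqrt(2)*sqrt(-18) + 5**2 = sqrt(2)*(3*I*sqrt(2)) + 25 = 6*I + 25 = 25 + 6*I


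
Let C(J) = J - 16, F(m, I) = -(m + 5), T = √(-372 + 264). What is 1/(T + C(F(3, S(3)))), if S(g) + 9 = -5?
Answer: -2/57 - I*√3/114 ≈ -0.035088 - 0.015193*I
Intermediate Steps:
S(g) = -14 (S(g) = -9 - 5 = -14)
T = 6*I*√3 (T = √(-108) = 6*I*√3 ≈ 10.392*I)
F(m, I) = -5 - m (F(m, I) = -(5 + m) = -5 - m)
C(J) = -16 + J
1/(T + C(F(3, S(3)))) = 1/(6*I*√3 + (-16 + (-5 - 1*3))) = 1/(6*I*√3 + (-16 + (-5 - 3))) = 1/(6*I*√3 + (-16 - 8)) = 1/(6*I*√3 - 24) = 1/(-24 + 6*I*√3)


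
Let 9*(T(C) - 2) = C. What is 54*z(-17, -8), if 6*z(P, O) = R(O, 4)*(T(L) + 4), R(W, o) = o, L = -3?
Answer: 204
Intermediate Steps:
T(C) = 2 + C/9
z(P, O) = 34/9 (z(P, O) = (4*((2 + (1/9)*(-3)) + 4))/6 = (4*((2 - 1/3) + 4))/6 = (4*(5/3 + 4))/6 = (4*(17/3))/6 = (1/6)*(68/3) = 34/9)
54*z(-17, -8) = 54*(34/9) = 204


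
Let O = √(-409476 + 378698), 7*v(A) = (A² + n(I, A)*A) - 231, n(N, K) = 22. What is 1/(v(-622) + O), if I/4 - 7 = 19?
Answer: 2610783/139107383083 - 49*I*√30778/139107383083 ≈ 1.8768e-5 - 6.1797e-8*I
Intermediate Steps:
I = 104 (I = 28 + 4*19 = 28 + 76 = 104)
v(A) = -33 + A²/7 + 22*A/7 (v(A) = ((A² + 22*A) - 231)/7 = (-231 + A² + 22*A)/7 = -33 + A²/7 + 22*A/7)
O = I*√30778 (O = √(-30778) = I*√30778 ≈ 175.44*I)
1/(v(-622) + O) = 1/((-33 + (⅐)*(-622)² + (22/7)*(-622)) + I*√30778) = 1/((-33 + (⅐)*386884 - 13684/7) + I*√30778) = 1/((-33 + 386884/7 - 13684/7) + I*√30778) = 1/(372969/7 + I*√30778)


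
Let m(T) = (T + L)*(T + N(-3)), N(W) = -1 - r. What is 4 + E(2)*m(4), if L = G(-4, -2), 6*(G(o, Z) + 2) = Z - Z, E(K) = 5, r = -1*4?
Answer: 74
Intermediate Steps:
r = -4
G(o, Z) = -2 (G(o, Z) = -2 + (Z - Z)/6 = -2 + (⅙)*0 = -2 + 0 = -2)
N(W) = 3 (N(W) = -1 - 1*(-4) = -1 + 4 = 3)
L = -2
m(T) = (-2 + T)*(3 + T) (m(T) = (T - 2)*(T + 3) = (-2 + T)*(3 + T))
4 + E(2)*m(4) = 4 + 5*(-6 + 4 + 4²) = 4 + 5*(-6 + 4 + 16) = 4 + 5*14 = 4 + 70 = 74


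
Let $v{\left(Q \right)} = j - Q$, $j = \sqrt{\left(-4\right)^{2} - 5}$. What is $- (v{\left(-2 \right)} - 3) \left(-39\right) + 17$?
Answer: $-22 + 39 \sqrt{11} \approx 107.35$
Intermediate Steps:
$j = \sqrt{11}$ ($j = \sqrt{16 - 5} = \sqrt{11} \approx 3.3166$)
$v{\left(Q \right)} = \sqrt{11} - Q$
$- (v{\left(-2 \right)} - 3) \left(-39\right) + 17 = - (\left(\sqrt{11} - -2\right) - 3) \left(-39\right) + 17 = - (\left(\sqrt{11} + 2\right) - 3) \left(-39\right) + 17 = - (\left(2 + \sqrt{11}\right) - 3) \left(-39\right) + 17 = - (-1 + \sqrt{11}) \left(-39\right) + 17 = \left(1 - \sqrt{11}\right) \left(-39\right) + 17 = \left(-39 + 39 \sqrt{11}\right) + 17 = -22 + 39 \sqrt{11}$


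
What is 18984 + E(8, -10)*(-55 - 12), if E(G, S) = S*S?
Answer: 12284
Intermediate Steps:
E(G, S) = S²
18984 + E(8, -10)*(-55 - 12) = 18984 + (-10)²*(-55 - 12) = 18984 + 100*(-67) = 18984 - 6700 = 12284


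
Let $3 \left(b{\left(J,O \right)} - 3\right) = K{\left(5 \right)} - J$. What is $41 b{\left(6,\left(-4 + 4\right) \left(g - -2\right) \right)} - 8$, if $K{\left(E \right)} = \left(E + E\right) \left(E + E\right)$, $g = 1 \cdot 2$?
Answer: $\frac{4199}{3} \approx 1399.7$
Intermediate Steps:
$g = 2$
$K{\left(E \right)} = 4 E^{2}$ ($K{\left(E \right)} = 2 E 2 E = 4 E^{2}$)
$b{\left(J,O \right)} = \frac{109}{3} - \frac{J}{3}$ ($b{\left(J,O \right)} = 3 + \frac{4 \cdot 5^{2} - J}{3} = 3 + \frac{4 \cdot 25 - J}{3} = 3 + \frac{100 - J}{3} = 3 - \left(- \frac{100}{3} + \frac{J}{3}\right) = \frac{109}{3} - \frac{J}{3}$)
$41 b{\left(6,\left(-4 + 4\right) \left(g - -2\right) \right)} - 8 = 41 \left(\frac{109}{3} - 2\right) - 8 = 41 \cdot \frac{103}{3} - 8 = \frac{4223}{3} - 8 = \frac{4199}{3}$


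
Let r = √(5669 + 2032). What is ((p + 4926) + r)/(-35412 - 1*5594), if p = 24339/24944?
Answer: -122898483/1022853664 - √7701/41006 ≈ -0.12229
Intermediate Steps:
p = 24339/24944 (p = 24339*(1/24944) = 24339/24944 ≈ 0.97575)
r = √7701 ≈ 87.755
((p + 4926) + r)/(-35412 - 1*5594) = ((24339/24944 + 4926) + √7701)/(-35412 - 1*5594) = (122898483/24944 + √7701)/(-35412 - 5594) = (122898483/24944 + √7701)/(-41006) = (122898483/24944 + √7701)*(-1/41006) = -122898483/1022853664 - √7701/41006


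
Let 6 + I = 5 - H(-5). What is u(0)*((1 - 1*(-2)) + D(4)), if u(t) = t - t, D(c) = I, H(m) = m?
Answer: 0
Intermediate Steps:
I = 4 (I = -6 + (5 - 1*(-5)) = -6 + (5 + 5) = -6 + 10 = 4)
D(c) = 4
u(t) = 0
u(0)*((1 - 1*(-2)) + D(4)) = 0*((1 - 1*(-2)) + 4) = 0*((1 + 2) + 4) = 0*(3 + 4) = 0*7 = 0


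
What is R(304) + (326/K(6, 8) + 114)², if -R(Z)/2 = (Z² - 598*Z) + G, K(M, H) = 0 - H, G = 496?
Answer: 2930009/16 ≈ 1.8313e+5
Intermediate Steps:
K(M, H) = -H
R(Z) = -992 - 2*Z² + 1196*Z (R(Z) = -2*((Z² - 598*Z) + 496) = -2*(496 + Z² - 598*Z) = -992 - 2*Z² + 1196*Z)
R(304) + (326/K(6, 8) + 114)² = (-992 - 2*304² + 1196*304) + (326/((-1*8)) + 114)² = (-992 - 2*92416 + 363584) + (326/(-8) + 114)² = (-992 - 184832 + 363584) + (326*(-⅛) + 114)² = 177760 + (-163/4 + 114)² = 177760 + (293/4)² = 177760 + 85849/16 = 2930009/16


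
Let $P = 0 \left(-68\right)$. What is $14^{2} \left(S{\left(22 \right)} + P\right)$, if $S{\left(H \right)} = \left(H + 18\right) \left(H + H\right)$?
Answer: $344960$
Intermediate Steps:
$S{\left(H \right)} = 2 H \left(18 + H\right)$ ($S{\left(H \right)} = \left(18 + H\right) 2 H = 2 H \left(18 + H\right)$)
$P = 0$
$14^{2} \left(S{\left(22 \right)} + P\right) = 14^{2} \left(2 \cdot 22 \left(18 + 22\right) + 0\right) = 196 \left(2 \cdot 22 \cdot 40 + 0\right) = 196 \left(1760 + 0\right) = 196 \cdot 1760 = 344960$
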